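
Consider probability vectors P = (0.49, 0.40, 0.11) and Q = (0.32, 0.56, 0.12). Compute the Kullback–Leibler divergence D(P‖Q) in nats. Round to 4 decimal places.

0.0646 nats

D(P‖Q) = Σ p·ln(p/q).
  0.49·ln(0.49/0.32) = 0.20878
  0.40·ln(0.40/0.56) = -0.13459
  0.11·ln(0.11/0.12) = -0.00957
D(P‖Q) = 0.0646 nats.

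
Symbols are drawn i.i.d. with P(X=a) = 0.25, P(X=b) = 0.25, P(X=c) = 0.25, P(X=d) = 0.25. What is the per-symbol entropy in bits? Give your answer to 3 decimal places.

2.000 bits

H(X) = −Σ p·log₂ p.
  −(0.25)·log₂(0.25) = 0.5000
  −(0.25)·log₂(0.25) = 0.5000
  −(0.25)·log₂(0.25) = 0.5000
  −(0.25)·log₂(0.25) = 0.5000
Sum: 0.5000 + 0.5000 + 0.5000 + 0.5000 = 2.000 bits.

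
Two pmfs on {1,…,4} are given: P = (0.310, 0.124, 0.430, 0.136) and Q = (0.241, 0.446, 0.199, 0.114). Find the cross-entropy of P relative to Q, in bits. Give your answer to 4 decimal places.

2.2085 bits

H(P,Q) = −Σ p·log₂ q.
  −0.310·log₂(0.241) = 0.63640
  −0.124·log₂(0.446) = 0.14445
  −0.430·log₂(0.199) = 1.00154
  −0.136·log₂(0.114) = 0.42607
H(P,Q) = 2.2085 bits.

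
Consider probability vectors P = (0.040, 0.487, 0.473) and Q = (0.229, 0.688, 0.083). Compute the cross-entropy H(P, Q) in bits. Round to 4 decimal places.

H(P,Q) = −Σ p·log₂ q.
  −0.040·log₂(0.229) = 0.08506
  −0.487·log₂(0.688) = 0.26275
  −0.473·log₂(0.083) = 1.69842
H(P,Q) = 2.0462 bits.

2.0462 bits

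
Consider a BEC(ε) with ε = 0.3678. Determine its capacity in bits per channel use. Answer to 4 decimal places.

Binary erasure channel: capacity C = 1 − ε.
C = 1 − 0.3678 = 0.6322 bits per channel use.

0.6322 bits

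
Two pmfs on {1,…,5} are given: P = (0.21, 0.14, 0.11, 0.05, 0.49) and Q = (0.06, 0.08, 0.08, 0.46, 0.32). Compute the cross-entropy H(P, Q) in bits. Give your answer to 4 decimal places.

H(P,Q) = −Σ p·log₂ q.
  −0.21·log₂(0.06) = 0.85237
  −0.14·log₂(0.08) = 0.51014
  −0.11·log₂(0.08) = 0.40082
  −0.05·log₂(0.46) = 0.05601
  −0.49·log₂(0.32) = 0.80549
H(P,Q) = 2.6248 bits.

2.6248 bits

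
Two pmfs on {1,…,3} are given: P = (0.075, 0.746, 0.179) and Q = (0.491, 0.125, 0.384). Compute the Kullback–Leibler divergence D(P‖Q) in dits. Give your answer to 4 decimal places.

D(P‖Q) = Σ p·log₁₀(p/q).
  0.075·log₁₀(0.075/0.491) = -0.06120
  0.746·log₁₀(0.746/0.125) = 0.57877
  0.179·log₁₀(0.179/0.384) = -0.05933
D(P‖Q) = 0.4582 dits.

0.4582 dits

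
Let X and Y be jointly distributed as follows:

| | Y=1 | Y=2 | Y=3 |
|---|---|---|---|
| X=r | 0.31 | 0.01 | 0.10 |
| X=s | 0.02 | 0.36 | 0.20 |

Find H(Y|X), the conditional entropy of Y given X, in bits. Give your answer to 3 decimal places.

1.049 bits

Marginals: p(X) = (0.4200, 0.5800), p(Y) = (0.3300, 0.3700, 0.3000).
H(Y|X) = Σ p(X) · H(Y|X=·).
  X=r: p=0.4200, H(Y|X=r) = 0.9447
  X=s: p=0.5800, H(Y|X=s) = 1.1243
Weighted sum = 1.049 bits.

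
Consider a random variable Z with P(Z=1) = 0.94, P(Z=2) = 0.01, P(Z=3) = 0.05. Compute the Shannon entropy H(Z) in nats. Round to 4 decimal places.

0.2540 nats

H(Z) = −Σ p·ln p.
  −(0.94)·ln(0.94) = 0.05816
  −(0.01)·ln(0.01) = 0.04605
  −(0.05)·ln(0.05) = 0.14979
Sum: 0.05816 + 0.04605 + 0.14979 = 0.2540 nats.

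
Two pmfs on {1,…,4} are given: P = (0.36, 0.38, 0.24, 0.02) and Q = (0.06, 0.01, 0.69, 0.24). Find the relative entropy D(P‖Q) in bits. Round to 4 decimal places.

2.4874 bits

D(P‖Q) = Σ p·log₂(p/q).
  0.36·log₂(0.36/0.06) = 0.93059
  0.38·log₂(0.38/0.01) = 1.99421
  0.24·log₂(0.24/0.69) = -0.36565
  0.02·log₂(0.02/0.24) = -0.07170
D(P‖Q) = 2.4874 bits.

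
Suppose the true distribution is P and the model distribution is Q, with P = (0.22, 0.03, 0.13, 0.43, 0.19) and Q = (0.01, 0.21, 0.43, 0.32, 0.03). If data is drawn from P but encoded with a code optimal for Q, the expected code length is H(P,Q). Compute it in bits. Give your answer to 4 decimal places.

3.3555 bits

H(P,Q) = −Σ p·log₂ q.
  −0.22·log₂(0.01) = 1.46165
  −0.03·log₂(0.21) = 0.06755
  −0.13·log₂(0.43) = 0.15829
  −0.43·log₂(0.32) = 0.70686
  −0.19·log₂(0.03) = 0.96119
H(P,Q) = 3.3555 bits.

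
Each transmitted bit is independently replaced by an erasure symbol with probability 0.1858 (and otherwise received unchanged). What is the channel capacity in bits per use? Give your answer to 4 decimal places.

0.8142 bits

Binary erasure channel: capacity C = 1 − ε.
C = 1 − 0.1858 = 0.8142 bits per channel use.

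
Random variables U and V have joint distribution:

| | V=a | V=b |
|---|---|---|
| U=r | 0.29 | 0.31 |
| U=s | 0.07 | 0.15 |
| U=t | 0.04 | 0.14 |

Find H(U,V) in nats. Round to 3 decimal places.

H(U,V) = −Σ p(x,y)·ln p(x,y) over all 6 cells.
  cell (r,a): −0.29·ln0.29 = 0.3590
  cell (r,b): −0.31·ln0.31 = 0.3631
  cell (s,a): −0.07·ln0.07 = 0.1861
  cell (s,b): −0.15·ln0.15 = 0.2846
  cell (t,a): −0.04·ln0.04 = 0.1288
  cell (t,b): −0.14·ln0.14 = 0.2753
Sum = 1.597 nats.

1.597 nats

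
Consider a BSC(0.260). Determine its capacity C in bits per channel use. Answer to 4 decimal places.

Binary symmetric channel: C = 1 − h₂(ε) where h₂ is the binary entropy function.
h₂(0.260) = −0.260·log₂0.260 − 0.740·log₂0.740 = 0.8267.
C = 1 − 0.8267 = 0.1733 bits per channel use.

0.1733 bits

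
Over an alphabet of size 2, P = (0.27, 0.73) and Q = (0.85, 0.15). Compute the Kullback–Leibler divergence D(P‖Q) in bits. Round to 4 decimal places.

1.2198 bits

D(P‖Q) = Σ p·log₂(p/q).
  0.27·log₂(0.27/0.85) = -0.44672
  0.73·log₂(0.73/0.15) = 1.66654
D(P‖Q) = 1.2198 bits.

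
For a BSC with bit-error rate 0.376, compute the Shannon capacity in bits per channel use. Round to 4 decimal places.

Binary symmetric channel: C = 1 − h₂(ε) where h₂ is the binary entropy function.
h₂(0.376) = −0.376·log₂0.376 − 0.624·log₂0.624 = 0.9552.
C = 1 − 0.9552 = 0.0448 bits per channel use.

0.0448 bits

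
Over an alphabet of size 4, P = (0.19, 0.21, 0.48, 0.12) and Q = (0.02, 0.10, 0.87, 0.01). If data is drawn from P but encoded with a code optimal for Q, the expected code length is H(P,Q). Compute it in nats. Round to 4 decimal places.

1.8463 nats

H(P,Q) = −Σ p·ln q.
  −0.19·ln(0.02) = 0.74328
  −0.21·ln(0.10) = 0.48354
  −0.48·ln(0.87) = 0.06685
  −0.12·ln(0.01) = 0.55262
H(P,Q) = 1.8463 nats.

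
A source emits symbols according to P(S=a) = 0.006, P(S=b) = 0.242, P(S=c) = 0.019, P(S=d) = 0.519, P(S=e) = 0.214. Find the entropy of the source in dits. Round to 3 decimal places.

H(S) = −Σ p·log₁₀ p.
  −(0.006)·log₁₀(0.006) = 0.0133
  −(0.242)·log₁₀(0.242) = 0.1491
  −(0.019)·log₁₀(0.019) = 0.0327
  −(0.519)·log₁₀(0.519) = 0.1478
  −(0.214)·log₁₀(0.214) = 0.1433
Sum: 0.0133 + 0.1491 + 0.0327 + 0.1478 + 0.1433 = 0.486 dits.

0.486 dits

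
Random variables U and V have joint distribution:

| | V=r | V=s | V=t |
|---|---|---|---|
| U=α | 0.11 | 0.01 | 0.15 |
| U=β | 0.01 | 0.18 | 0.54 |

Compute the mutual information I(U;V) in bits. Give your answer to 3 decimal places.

0.214 bits

Marginals: p(U) = (0.2700, 0.7300), p(V) = (0.1200, 0.1900, 0.6900).
I(U;V) = H(U) + H(V) − H(U,V).
H(U) = 0.8415, H(V) = 1.1917, H(U,V) = 1.8191.
I(U;V) = 0.8415 + 1.1917 − 1.8191 = 0.214 bits.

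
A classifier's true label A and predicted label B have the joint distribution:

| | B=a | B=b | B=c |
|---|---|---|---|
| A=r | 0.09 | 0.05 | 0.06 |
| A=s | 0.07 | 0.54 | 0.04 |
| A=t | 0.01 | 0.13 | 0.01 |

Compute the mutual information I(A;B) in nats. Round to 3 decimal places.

Marginals: p(A) = (0.2000, 0.6500, 0.1500), p(B) = (0.1700, 0.7200, 0.1100).
I(A;B) = H(A) + H(B) − H(A,B).
H(A) = 0.8865, H(B) = 0.7806, H(A,B) = 1.5403.
I(A;B) = 0.8865 + 0.7806 − 1.5403 = 0.127 nats.

0.127 nats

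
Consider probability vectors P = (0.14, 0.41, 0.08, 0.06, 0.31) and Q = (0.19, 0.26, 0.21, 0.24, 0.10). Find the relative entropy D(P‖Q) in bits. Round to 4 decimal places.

0.4824 bits

D(P‖Q) = Σ p·log₂(p/q).
  0.14·log₂(0.14/0.19) = -0.06168
  0.41·log₂(0.41/0.26) = 0.26942
  0.08·log₂(0.08/0.21) = -0.11139
  0.06·log₂(0.06/0.24) = -0.12000
  0.31·log₂(0.31/0.10) = 0.50600
D(P‖Q) = 0.4824 bits.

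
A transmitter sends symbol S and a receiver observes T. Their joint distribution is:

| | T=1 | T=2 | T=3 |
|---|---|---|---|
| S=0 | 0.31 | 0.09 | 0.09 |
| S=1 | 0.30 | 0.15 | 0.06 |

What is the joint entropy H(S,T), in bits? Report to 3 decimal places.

H(S,T) = −Σ p(x,y)·log₂ p(x,y) over all 6 cells.
  cell (0,1): −0.31·log₂0.31 = 0.5238
  cell (0,2): −0.09·log₂0.09 = 0.3127
  cell (0,3): −0.09·log₂0.09 = 0.3127
  cell (1,1): −0.30·log₂0.30 = 0.5211
  cell (1,2): −0.15·log₂0.15 = 0.4105
  cell (1,3): −0.06·log₂0.06 = 0.2435
Sum = 2.324 bits.

2.324 bits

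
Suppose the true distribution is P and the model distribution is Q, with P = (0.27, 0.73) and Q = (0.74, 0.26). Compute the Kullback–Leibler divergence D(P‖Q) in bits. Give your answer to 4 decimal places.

D(P‖Q) = Σ p·log₂(p/q).
  0.27·log₂(0.27/0.74) = -0.39273
  0.73·log₂(0.73/0.26) = 1.08725
D(P‖Q) = 0.6945 bits.

0.6945 bits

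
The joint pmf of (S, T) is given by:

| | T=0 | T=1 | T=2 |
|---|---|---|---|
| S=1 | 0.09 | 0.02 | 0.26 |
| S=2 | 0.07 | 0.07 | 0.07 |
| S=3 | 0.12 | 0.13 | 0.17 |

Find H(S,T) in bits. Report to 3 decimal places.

2.921 bits

H(S,T) = −Σ p(x,y)·log₂ p(x,y) over all 9 cells.
  cell (1,0): −0.09·log₂0.09 = 0.3127
  cell (1,1): −0.02·log₂0.02 = 0.1129
  cell (1,2): −0.26·log₂0.26 = 0.5053
  cell (2,0): −0.07·log₂0.07 = 0.2686
  cell (2,1): −0.07·log₂0.07 = 0.2686
  cell (2,2): −0.07·log₂0.07 = 0.2686
  cell (3,0): −0.12·log₂0.12 = 0.3671
  cell (3,1): −0.13·log₂0.13 = 0.3826
  cell (3,2): −0.17·log₂0.17 = 0.4346
Sum = 2.921 bits.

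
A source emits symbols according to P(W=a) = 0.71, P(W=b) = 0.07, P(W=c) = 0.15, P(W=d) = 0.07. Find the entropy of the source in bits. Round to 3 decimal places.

1.298 bits

H(W) = −Σ p·log₂ p.
  −(0.71)·log₂(0.71) = 0.3508
  −(0.07)·log₂(0.07) = 0.2686
  −(0.15)·log₂(0.15) = 0.4105
  −(0.07)·log₂(0.07) = 0.2686
Sum: 0.3508 + 0.2686 + 0.4105 + 0.2686 = 1.298 bits.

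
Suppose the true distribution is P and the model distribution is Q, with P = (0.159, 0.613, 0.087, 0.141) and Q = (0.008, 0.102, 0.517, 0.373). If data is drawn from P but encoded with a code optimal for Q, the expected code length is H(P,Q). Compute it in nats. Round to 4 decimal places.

2.3635 nats

H(P,Q) = −Σ p·ln q.
  −0.159·ln(0.008) = 0.76770
  −0.613·ln(0.102) = 1.39935
  −0.087·ln(0.517) = 0.05739
  −0.141·ln(0.373) = 0.13905
H(P,Q) = 2.3635 nats.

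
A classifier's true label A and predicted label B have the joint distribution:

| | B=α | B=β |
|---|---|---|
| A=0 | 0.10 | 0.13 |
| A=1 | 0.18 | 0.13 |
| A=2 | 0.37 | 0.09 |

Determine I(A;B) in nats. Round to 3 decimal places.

Marginals: p(A) = (0.2300, 0.3100, 0.4600), p(B) = (0.6500, 0.3500).
I(A;B) = Σ p(x,y)·ln[p(x,y)/(p(x)p(y))].
  (0,α): 0.10·ln(0.6689) = -0.0402
  (0,β): 0.13·ln(1.6149) = 0.0623
  (1,α): 0.18·ln(0.8933) = -0.0203
  (1,β): 0.13·ln(1.1982) = 0.0235
  (2,α): 0.37·ln(1.2375) = 0.0788
  (2,β): 0.09·ln(0.5590) = -0.0523
Sum = 0.052 nats.

0.052 nats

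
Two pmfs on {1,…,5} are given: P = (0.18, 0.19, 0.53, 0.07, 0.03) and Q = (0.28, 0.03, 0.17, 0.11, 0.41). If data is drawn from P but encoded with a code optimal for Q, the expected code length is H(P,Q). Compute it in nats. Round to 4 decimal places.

2.0158 nats

H(P,Q) = −Σ p·ln q.
  −0.18·ln(0.28) = 0.22913
  −0.19·ln(0.03) = 0.66625
  −0.53·ln(0.17) = 0.93914
  −0.07·ln(0.11) = 0.15451
  −0.03·ln(0.41) = 0.02675
H(P,Q) = 2.0158 nats.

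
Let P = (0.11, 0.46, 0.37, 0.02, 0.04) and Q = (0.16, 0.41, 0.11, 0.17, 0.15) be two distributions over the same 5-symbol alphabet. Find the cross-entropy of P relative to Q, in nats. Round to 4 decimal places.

1.5397 nats

H(P,Q) = −Σ p·ln q.
  −0.11·ln(0.16) = 0.20158
  −0.46·ln(0.41) = 0.41014
  −0.37·ln(0.11) = 0.81669
  −0.02·ln(0.17) = 0.03544
  −0.04·ln(0.15) = 0.07588
H(P,Q) = 1.5397 nats.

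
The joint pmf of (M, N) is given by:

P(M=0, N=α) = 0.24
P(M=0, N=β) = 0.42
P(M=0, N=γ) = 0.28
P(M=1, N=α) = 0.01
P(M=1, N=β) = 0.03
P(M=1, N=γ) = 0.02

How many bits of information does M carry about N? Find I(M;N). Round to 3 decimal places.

0.002 bits

Marginals: p(M) = (0.9400, 0.0600), p(N) = (0.2500, 0.4500, 0.3000).
I(M;N) = H(M) + H(N) − H(M,N).
H(M) = 0.3274, H(N) = 1.5395, H(M,N) = 1.8651.
I(M;N) = 0.3274 + 1.5395 − 1.8651 = 0.002 bits.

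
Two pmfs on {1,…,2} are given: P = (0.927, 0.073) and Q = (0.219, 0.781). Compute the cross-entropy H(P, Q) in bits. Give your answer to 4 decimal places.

H(P,Q) = −Σ p·log₂ q.
  −0.927·log₂(0.219) = 2.03105
  −0.073·log₂(0.781) = 0.02603
H(P,Q) = 2.0571 bits.

2.0571 bits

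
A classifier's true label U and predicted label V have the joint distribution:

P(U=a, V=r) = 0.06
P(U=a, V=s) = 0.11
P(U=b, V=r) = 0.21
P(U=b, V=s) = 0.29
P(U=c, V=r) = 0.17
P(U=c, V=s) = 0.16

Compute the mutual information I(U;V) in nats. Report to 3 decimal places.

0.007 nats

Marginals: p(U) = (0.1700, 0.5000, 0.3300), p(V) = (0.4400, 0.5600).
I(U;V) = Σ p(x,y)·ln[p(x,y)/(p(x)p(y))].
  (a,r): 0.06·ln(0.8021) = -0.0132
  (a,s): 0.11·ln(1.1555) = 0.0159
  (b,r): 0.21·ln(0.9545) = -0.0098
  (b,s): 0.29·ln(1.0357) = 0.0102
  (c,r): 0.17·ln(1.1708) = 0.0268
  (c,s): 0.16·ln(0.8658) = -0.0231
Sum = 0.007 nats.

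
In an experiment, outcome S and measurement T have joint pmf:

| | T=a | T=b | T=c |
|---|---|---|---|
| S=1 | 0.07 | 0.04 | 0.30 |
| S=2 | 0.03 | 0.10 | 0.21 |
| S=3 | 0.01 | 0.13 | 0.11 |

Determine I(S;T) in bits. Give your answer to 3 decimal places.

Marginals: p(S) = (0.4100, 0.3400, 0.2500), p(T) = (0.1100, 0.2700, 0.6200).
I(S;T) = H(S) + H(T) − H(S,T).
H(S) = 1.5566, H(T) = 1.2879, H(S,T) = 2.7316.
I(S;T) = 1.5566 + 1.2879 − 2.7316 = 0.113 bits.

0.113 bits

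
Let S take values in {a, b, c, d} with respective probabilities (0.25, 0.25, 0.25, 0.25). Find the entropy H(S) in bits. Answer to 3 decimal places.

H(S) = −Σ p·log₂ p.
  −(0.25)·log₂(0.25) = 0.5000
  −(0.25)·log₂(0.25) = 0.5000
  −(0.25)·log₂(0.25) = 0.5000
  −(0.25)·log₂(0.25) = 0.5000
Sum: 0.5000 + 0.5000 + 0.5000 + 0.5000 = 2.000 bits.

2.000 bits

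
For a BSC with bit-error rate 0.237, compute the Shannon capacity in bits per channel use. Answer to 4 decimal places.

0.2100 bits

Binary symmetric channel: C = 1 − h₂(ε) where h₂ is the binary entropy function.
h₂(0.237) = −0.237·log₂0.237 − 0.763·log₂0.763 = 0.7900.
C = 1 − 0.7900 = 0.2100 bits per channel use.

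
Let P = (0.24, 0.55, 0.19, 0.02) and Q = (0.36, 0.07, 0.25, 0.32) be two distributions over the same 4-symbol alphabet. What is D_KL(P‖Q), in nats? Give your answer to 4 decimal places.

D(P‖Q) = Σ p·ln(p/q).
  0.24·ln(0.24/0.36) = -0.09731
  0.55·ln(0.55/0.07) = 1.13378
  0.19·ln(0.19/0.25) = -0.05214
  0.02·ln(0.02/0.32) = -0.05545
D(P‖Q) = 0.9289 nats.

0.9289 nats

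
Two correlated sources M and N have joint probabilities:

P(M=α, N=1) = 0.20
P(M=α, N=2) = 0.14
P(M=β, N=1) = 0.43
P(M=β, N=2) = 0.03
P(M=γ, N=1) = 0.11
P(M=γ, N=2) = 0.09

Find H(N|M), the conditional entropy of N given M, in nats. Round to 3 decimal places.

Marginals: p(M) = (0.3400, 0.4600, 0.2000), p(N) = (0.7400, 0.2600).
H(N|M) = Σ p(M) · H(N|M=·).
  M=α: p=0.3400, H(N|M=α) = 0.6775
  M=β: p=0.4600, H(N|M=β) = 0.2411
  M=γ: p=0.2000, H(N|M=γ) = 0.6881
Weighted sum = 0.479 nats.

0.479 nats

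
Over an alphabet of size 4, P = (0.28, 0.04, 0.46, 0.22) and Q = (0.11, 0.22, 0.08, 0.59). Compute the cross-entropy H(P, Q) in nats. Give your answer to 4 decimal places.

1.9565 nats

H(P,Q) = −Σ p·ln q.
  −0.28·ln(0.11) = 0.61804
  −0.04·ln(0.22) = 0.06057
  −0.46·ln(0.08) = 1.16184
  −0.22·ln(0.59) = 0.11608
H(P,Q) = 1.9565 nats.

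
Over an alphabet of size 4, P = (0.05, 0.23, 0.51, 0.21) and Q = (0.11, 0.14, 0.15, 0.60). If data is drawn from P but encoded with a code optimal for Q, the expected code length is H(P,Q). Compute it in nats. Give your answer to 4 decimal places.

1.6374 nats

H(P,Q) = −Σ p·ln q.
  −0.05·ln(0.11) = 0.11036
  −0.23·ln(0.14) = 0.45221
  −0.51·ln(0.15) = 0.96753
  −0.21·ln(0.60) = 0.10727
H(P,Q) = 1.6374 nats.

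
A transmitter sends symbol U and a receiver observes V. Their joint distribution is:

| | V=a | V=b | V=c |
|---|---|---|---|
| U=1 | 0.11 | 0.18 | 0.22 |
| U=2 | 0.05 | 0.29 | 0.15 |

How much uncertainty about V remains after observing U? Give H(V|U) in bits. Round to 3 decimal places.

Chain rule: H(V|U) = H(U,V) − H(U).
Marginals: p(U) = (0.5100, 0.4900), p(V) = (0.1600, 0.4700, 0.3700).
H(U,V) = 2.4207 bits; H(U) = 0.9997 bits.
H(V|U) = 2.4207 − 0.9997 = 1.421 bits.

1.421 bits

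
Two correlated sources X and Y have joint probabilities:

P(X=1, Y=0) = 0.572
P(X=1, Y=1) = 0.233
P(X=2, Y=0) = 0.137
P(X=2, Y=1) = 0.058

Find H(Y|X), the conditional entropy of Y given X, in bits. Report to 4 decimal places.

Chain rule: H(Y|X) = H(X,Y) − H(X).
Marginals: p(X) = (0.8050, 0.1950), p(Y) = (0.7090, 0.2910).
H(X,Y) = 1.5818 bits; H(X) = 0.7118 bits.
H(Y|X) = 1.5818 − 0.7118 = 0.8700 bits.

0.8700 bits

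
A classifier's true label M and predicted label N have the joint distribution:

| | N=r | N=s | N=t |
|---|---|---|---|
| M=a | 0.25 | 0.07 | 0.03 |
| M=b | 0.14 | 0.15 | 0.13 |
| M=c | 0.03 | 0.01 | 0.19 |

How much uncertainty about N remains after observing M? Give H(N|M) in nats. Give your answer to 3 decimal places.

Chain rule: H(N|M) = H(M,N) − H(M).
Marginals: p(M) = (0.3500, 0.4200, 0.2300), p(N) = (0.4200, 0.2300, 0.3500).
H(M,N) = 1.9298 nats; H(M) = 1.0698 nats.
H(N|M) = 1.9298 − 1.0698 = 0.860 nats.

0.860 nats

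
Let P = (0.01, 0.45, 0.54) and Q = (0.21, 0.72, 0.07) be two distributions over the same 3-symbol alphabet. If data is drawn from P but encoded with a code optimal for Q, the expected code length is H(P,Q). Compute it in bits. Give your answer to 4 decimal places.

2.3075 bits

H(P,Q) = −Σ p·log₂ q.
  −0.01·log₂(0.21) = 0.02252
  −0.45·log₂(0.72) = 0.21327
  −0.54·log₂(0.07) = 2.07171
H(P,Q) = 2.3075 bits.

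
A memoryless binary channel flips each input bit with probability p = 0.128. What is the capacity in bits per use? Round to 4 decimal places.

0.4481 bits

Binary symmetric channel: C = 1 − h₂(ε) where h₂ is the binary entropy function.
h₂(0.128) = −0.128·log₂0.128 − 0.872·log₂0.872 = 0.5519.
C = 1 − 0.5519 = 0.4481 bits per channel use.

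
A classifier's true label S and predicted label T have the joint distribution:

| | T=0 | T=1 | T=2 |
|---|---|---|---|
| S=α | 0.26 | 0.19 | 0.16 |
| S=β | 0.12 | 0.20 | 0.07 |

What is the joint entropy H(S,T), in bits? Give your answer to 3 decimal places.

2.484 bits

H(S,T) = −Σ p(x,y)·log₂ p(x,y) over all 6 cells.
  cell (α,0): −0.26·log₂0.26 = 0.5053
  cell (α,1): −0.19·log₂0.19 = 0.4552
  cell (α,2): −0.16·log₂0.16 = 0.4230
  cell (β,0): −0.12·log₂0.12 = 0.3671
  cell (β,1): −0.20·log₂0.20 = 0.4644
  cell (β,2): −0.07·log₂0.07 = 0.2686
Sum = 2.484 bits.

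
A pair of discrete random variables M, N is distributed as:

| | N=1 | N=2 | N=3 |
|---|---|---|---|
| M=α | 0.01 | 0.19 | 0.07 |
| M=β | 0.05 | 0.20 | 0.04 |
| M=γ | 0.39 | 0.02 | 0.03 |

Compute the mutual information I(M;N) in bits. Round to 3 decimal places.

Marginals: p(M) = (0.2700, 0.2900, 0.4400), p(N) = (0.4500, 0.4100, 0.1400).
I(M;N) = H(M) + H(N) − H(M,N).
H(M) = 1.5491, H(N) = 1.4429, H(M,N) = 2.4509.
I(M;N) = 1.5491 + 1.4429 − 2.4509 = 0.541 bits.

0.541 bits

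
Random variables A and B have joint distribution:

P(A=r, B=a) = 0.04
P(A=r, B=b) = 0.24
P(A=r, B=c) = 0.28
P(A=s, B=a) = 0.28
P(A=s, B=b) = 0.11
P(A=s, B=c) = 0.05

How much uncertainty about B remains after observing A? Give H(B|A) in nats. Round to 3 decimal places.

0.891 nats

Marginals: p(A) = (0.5600, 0.4400), p(B) = (0.3200, 0.3500, 0.3300).
H(B|A) = Σ p(A) · H(B|A=·).
  A=r: p=0.5600, H(B|A=r) = 0.8982
  A=s: p=0.4400, H(B|A=s) = 0.8813
Weighted sum = 0.891 nats.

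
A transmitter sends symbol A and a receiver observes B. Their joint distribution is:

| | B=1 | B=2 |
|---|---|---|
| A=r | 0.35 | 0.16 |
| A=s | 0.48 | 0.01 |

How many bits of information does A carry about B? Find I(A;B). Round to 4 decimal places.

Marginals: p(A) = (0.5100, 0.4900), p(B) = (0.8300, 0.1700).
I(A;B) = H(A) + H(B) − H(A,B).
H(A) = 0.9997, H(B) = 0.6577, H(A,B) = 1.5278.
I(A;B) = 0.9997 + 0.6577 − 1.5278 = 0.1296 bits.

0.1296 bits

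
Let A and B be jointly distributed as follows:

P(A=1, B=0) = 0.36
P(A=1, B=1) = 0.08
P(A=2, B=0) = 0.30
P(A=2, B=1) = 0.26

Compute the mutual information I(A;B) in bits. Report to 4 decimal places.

0.0659 bits

Marginals: p(A) = (0.4400, 0.5600), p(B) = (0.6600, 0.3400).
I(A;B) = Σ p(x,y)·log₂[p(x,y)/(p(x)p(y))].
  (1,0): 0.36·log₂(1.2397) = 0.11158
  (1,1): 0.08·log₂(0.5348) = -0.07224
  (2,0): 0.30·log₂(0.8117) = -0.09030
  (2,1): 0.26·log₂(1.3655) = 0.11686
Sum = 0.0659 bits.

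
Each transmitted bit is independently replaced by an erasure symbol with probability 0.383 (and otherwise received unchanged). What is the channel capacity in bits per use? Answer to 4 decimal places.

Binary erasure channel: capacity C = 1 − ε.
C = 1 − 0.383 = 0.6170 bits per channel use.

0.6170 bits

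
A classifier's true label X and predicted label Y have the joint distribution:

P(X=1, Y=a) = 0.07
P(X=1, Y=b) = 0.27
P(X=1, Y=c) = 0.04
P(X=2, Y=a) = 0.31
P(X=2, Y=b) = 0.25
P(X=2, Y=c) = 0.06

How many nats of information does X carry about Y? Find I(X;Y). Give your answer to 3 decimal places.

Marginals: p(X) = (0.3800, 0.6200), p(Y) = (0.3800, 0.5200, 0.1000).
I(X;Y) = H(X) + H(Y) − H(X,Y).
H(X) = 0.6641, H(Y) = 0.9380, H(X,Y) = 1.5469.
I(X;Y) = 0.6641 + 0.9380 − 1.5469 = 0.055 nats.

0.055 nats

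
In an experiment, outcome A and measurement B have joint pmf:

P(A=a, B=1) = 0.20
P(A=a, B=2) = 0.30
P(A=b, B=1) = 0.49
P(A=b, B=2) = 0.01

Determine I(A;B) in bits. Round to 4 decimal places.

0.3370 bits

Marginals: p(A) = (0.5000, 0.5000), p(B) = (0.6900, 0.3100).
I(A;B) = Σ p(x,y)·log₂[p(x,y)/(p(x)p(y))].
  (a,1): 0.20·log₂(0.5797) = -0.15732
  (a,2): 0.30·log₂(1.9355) = 0.28581
  (b,1): 0.49·log₂(1.4203) = 0.24803
  (b,2): 0.01·log₂(0.0645) = -0.03954
Sum = 0.3370 bits.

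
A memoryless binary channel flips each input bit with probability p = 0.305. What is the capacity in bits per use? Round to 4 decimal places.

Binary symmetric channel: C = 1 − h₂(ε) where h₂ is the binary entropy function.
h₂(0.305) = −0.305·log₂0.305 − 0.695·log₂0.695 = 0.8873.
C = 1 − 0.8873 = 0.1127 bits per channel use.

0.1127 bits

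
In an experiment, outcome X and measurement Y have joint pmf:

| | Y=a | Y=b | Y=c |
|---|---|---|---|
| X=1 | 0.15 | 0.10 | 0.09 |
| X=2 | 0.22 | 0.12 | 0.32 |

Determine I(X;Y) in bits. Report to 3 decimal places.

Marginals: p(X) = (0.3400, 0.6600), p(Y) = (0.3700, 0.2200, 0.4100).
I(X;Y) = H(X) + H(Y) − H(X,Y).
H(X) = 0.9248, H(Y) = 1.5387, H(X,Y) = 2.4291.
I(X;Y) = 0.9248 + 1.5387 − 2.4291 = 0.034 bits.

0.034 bits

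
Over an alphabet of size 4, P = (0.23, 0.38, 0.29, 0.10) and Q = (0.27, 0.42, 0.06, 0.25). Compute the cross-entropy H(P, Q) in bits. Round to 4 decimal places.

H(P,Q) = −Σ p·log₂ q.
  −0.23·log₂(0.27) = 0.43446
  −0.38·log₂(0.42) = 0.47558
  −0.29·log₂(0.06) = 1.17708
  −0.10·log₂(0.25) = 0.20000
H(P,Q) = 2.2871 bits.

2.2871 bits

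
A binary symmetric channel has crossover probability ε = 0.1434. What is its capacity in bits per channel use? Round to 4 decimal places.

0.4069 bits

Binary symmetric channel: C = 1 − h₂(ε) where h₂ is the binary entropy function.
h₂(0.1434) = −0.1434·log₂0.1434 − 0.8566·log₂0.8566 = 0.5931.
C = 1 − 0.5931 = 0.4069 bits per channel use.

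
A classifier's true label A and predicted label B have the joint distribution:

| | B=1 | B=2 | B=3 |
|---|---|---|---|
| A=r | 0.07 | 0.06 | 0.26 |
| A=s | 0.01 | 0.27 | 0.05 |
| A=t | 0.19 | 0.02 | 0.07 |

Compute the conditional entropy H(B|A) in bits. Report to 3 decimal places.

1.075 bits

Marginals: p(A) = (0.3900, 0.3300, 0.2800), p(B) = (0.2700, 0.3500, 0.3800).
H(B|A) = Σ p(A) · H(B|A=·).
  A=r: p=0.3900, H(B|A=r) = 1.2502
  A=s: p=0.3300, H(B|A=s) = 0.8022
  A=t: p=0.2800, H(B|A=t) = 1.1516
Weighted sum = 1.075 bits.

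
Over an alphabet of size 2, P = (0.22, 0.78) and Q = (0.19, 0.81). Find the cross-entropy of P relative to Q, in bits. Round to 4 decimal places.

H(P,Q) = −Σ p·log₂ q.
  −0.22·log₂(0.19) = 0.52710
  −0.78·log₂(0.81) = 0.23712
H(P,Q) = 0.7642 bits.

0.7642 bits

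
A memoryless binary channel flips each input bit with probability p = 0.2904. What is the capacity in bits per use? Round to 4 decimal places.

Binary symmetric channel: C = 1 − h₂(ε) where h₂ is the binary entropy function.
h₂(0.2904) = −0.2904·log₂0.2904 − 0.7096·log₂0.7096 = 0.8692.
C = 1 − 0.8692 = 0.1308 bits per channel use.

0.1308 bits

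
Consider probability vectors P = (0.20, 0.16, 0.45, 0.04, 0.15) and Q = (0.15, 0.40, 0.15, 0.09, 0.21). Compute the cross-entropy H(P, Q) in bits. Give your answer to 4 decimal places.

H(P,Q) = −Σ p·log₂ q.
  −0.20·log₂(0.15) = 0.54739
  −0.16·log₂(0.40) = 0.21151
  −0.45·log₂(0.15) = 1.23163
  −0.04·log₂(0.09) = 0.13896
  −0.15·log₂(0.21) = 0.33773
H(P,Q) = 2.4672 bits.

2.4672 bits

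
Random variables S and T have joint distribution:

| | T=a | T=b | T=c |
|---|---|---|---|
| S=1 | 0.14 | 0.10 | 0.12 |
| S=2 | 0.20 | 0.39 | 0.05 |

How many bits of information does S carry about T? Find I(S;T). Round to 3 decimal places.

Marginals: p(S) = (0.3600, 0.6400), p(T) = (0.3400, 0.4900, 0.1700).
I(S;T) = Σ p(x,y)·log₂[p(x,y)/(p(x)p(y))].
  (1,a): 0.14·log₂(1.1438) = 0.0271
  (1,b): 0.10·log₂(0.5669) = -0.0819
  (1,c): 0.12·log₂(1.9608) = 0.1166
  (2,a): 0.20·log₂(0.9191) = -0.0243
  (2,b): 0.39·log₂(1.2436) = 0.1227
  (2,c): 0.05·log₂(0.4596) = -0.0561
Sum = 0.104 bits.

0.104 bits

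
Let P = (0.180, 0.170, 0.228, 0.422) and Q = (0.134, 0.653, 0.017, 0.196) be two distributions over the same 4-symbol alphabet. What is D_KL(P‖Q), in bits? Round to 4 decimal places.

1.0674 bits

D(P‖Q) = Σ p·log₂(p/q).
  0.180·log₂(0.180/0.134) = 0.07664
  0.170·log₂(0.170/0.653) = -0.33006
  0.228·log₂(0.228/0.017) = 0.85396
  0.422·log₂(0.422/0.196) = 0.46690
D(P‖Q) = 1.0674 bits.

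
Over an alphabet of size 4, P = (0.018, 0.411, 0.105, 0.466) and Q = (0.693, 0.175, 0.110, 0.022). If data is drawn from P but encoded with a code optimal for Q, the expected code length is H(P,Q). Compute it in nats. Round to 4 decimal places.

H(P,Q) = −Σ p·ln q.
  −0.018·ln(0.693) = 0.00660
  −0.411·ln(0.175) = 0.71636
  −0.105·ln(0.110) = 0.23176
  −0.466·ln(0.022) = 1.77859
H(P,Q) = 2.7333 nats.

2.7333 nats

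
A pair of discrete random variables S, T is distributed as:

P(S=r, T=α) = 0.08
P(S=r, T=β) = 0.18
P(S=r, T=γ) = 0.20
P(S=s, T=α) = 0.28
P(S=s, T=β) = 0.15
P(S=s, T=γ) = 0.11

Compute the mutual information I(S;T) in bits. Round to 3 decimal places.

0.101 bits

Marginals: p(S) = (0.4600, 0.5400), p(T) = (0.3600, 0.3300, 0.3100).
I(S;T) = Σ p(x,y)·log₂[p(x,y)/(p(x)p(y))].
  (r,α): 0.08·log₂(0.4831) = -0.0840
  (r,β): 0.18·log₂(1.1858) = 0.0442
  (r,γ): 0.20·log₂(1.4025) = 0.0976
  (s,α): 0.28·log₂(1.4403) = 0.1474
  (s,β): 0.15·log₂(0.8418) = -0.0373
  (s,γ): 0.11·log₂(0.6571) = -0.0666
Sum = 0.101 bits.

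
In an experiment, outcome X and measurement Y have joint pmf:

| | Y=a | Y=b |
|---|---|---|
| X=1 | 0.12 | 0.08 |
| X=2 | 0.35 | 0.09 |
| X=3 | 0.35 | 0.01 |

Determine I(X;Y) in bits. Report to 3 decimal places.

Marginals: p(X) = (0.2000, 0.4400, 0.3600), p(Y) = (0.8200, 0.1800).
I(X;Y) = Σ p(x,y)·log₂[p(x,y)/(p(x)p(y))].
  (1,a): 0.12·log₂(0.7317) = -0.0541
  (1,b): 0.08·log₂(2.2222) = 0.0922
  (2,a): 0.35·log₂(0.9701) = -0.0153
  (2,b): 0.09·log₂(1.1364) = 0.0166
  (3,a): 0.35·log₂(1.1856) = 0.0860
  (3,b): 0.01·log₂(0.1543) = -0.0270
Sum = 0.098 bits.

0.098 bits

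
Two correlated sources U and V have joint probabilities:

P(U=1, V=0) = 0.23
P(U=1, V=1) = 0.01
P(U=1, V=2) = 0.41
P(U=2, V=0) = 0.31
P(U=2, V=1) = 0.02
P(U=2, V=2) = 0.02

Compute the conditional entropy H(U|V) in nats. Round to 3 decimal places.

Marginals: p(U) = (0.6500, 0.3500), p(V) = (0.5400, 0.0300, 0.4300).
H(U|V) = Σ p(V) · H(U|V=·).
  V=0: p=0.5400, H(U|V=0) = 0.6821
  V=1: p=0.0300, H(U|V=1) = 0.6365
  V=2: p=0.4300, H(U|V=2) = 0.1881
Weighted sum = 0.468 nats.

0.468 nats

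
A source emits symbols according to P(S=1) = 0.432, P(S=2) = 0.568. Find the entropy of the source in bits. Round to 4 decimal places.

H(S) = −Σ p·log₂ p.
  −(0.432)·log₂(0.432) = 0.52311
  −(0.568)·log₂(0.568) = 0.46351
Sum: 0.52311 + 0.46351 = 0.9866 bits.

0.9866 bits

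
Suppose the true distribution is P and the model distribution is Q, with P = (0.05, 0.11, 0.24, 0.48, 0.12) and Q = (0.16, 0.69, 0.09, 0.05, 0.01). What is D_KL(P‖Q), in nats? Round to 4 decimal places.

1.3591 nats

D(P‖Q) = Σ p·ln(p/q).
  0.05·ln(0.05/0.16) = -0.05816
  0.11·ln(0.11/0.69) = -0.20198
  0.24·ln(0.24/0.09) = 0.23540
  0.48·ln(0.48/0.05) = 1.08565
  0.12·ln(0.12/0.01) = 0.29819
D(P‖Q) = 1.3591 nats.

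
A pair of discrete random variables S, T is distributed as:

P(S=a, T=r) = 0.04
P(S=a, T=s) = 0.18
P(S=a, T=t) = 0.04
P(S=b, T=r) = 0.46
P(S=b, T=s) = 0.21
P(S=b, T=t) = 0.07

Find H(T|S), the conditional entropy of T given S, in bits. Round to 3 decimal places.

1.247 bits

Marginals: p(S) = (0.2600, 0.7400), p(T) = (0.5000, 0.3900, 0.1100).
H(T|S) = Σ p(S) · H(T|S=·).
  S=a: p=0.2600, H(T|S=a) = 1.1982
  S=b: p=0.7400, H(T|S=b) = 1.2639
Weighted sum = 1.247 bits.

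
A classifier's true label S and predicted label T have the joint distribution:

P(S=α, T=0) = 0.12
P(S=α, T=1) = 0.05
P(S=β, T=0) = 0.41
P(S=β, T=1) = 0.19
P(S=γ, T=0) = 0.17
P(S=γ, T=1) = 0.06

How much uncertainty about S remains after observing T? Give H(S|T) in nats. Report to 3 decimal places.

Chain rule: H(S|T) = H(S,T) − H(T).
Marginals: p(S) = (0.1700, 0.6000, 0.2300), p(T) = (0.7000, 0.3000).
H(S,T) = 1.5553 nats; H(T) = 0.6109 nats.
H(S|T) = 1.5553 − 0.6109 = 0.944 nats.

0.944 nats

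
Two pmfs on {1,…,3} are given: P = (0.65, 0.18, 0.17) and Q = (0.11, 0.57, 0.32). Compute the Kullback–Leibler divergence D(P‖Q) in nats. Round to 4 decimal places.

D(P‖Q) = Σ p·ln(p/q).
  0.65·ln(0.65/0.11) = 1.15472
  0.18·ln(0.18/0.57) = -0.20748
  0.17·ln(0.17/0.32) = -0.10753
D(P‖Q) = 0.8397 nats.

0.8397 nats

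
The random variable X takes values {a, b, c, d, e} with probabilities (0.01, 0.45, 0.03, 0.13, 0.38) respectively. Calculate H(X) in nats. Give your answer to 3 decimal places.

1.143 nats

H(X) = −Σ p·ln p.
  −(0.01)·ln(0.01) = 0.0461
  −(0.45)·ln(0.45) = 0.3593
  −(0.03)·ln(0.03) = 0.1052
  −(0.13)·ln(0.13) = 0.2652
  −(0.38)·ln(0.38) = 0.3677
Sum: 0.0461 + 0.3593 + 0.1052 + 0.2652 + 0.3677 = 1.143 nats.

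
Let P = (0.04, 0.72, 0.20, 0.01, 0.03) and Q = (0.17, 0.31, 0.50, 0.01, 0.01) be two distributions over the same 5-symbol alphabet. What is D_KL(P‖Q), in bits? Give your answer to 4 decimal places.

D(P‖Q) = Σ p·log₂(p/q).
  0.04·log₂(0.04/0.17) = -0.08350
  0.72·log₂(0.72/0.31) = 0.87532
  0.20·log₂(0.20/0.50) = -0.26439
  0.01·log₂(0.01/0.01) = 0.00000
  0.03·log₂(0.03/0.01) = 0.04755
D(P‖Q) = 0.5750 bits.

0.5750 bits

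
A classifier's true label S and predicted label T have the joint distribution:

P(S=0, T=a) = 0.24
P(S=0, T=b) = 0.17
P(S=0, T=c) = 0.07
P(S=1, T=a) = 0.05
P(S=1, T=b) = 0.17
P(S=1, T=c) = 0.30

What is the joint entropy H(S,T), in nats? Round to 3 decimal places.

H(S,T) = −Σ p(x,y)·ln p(x,y) over all 6 cells.
  cell (0,a): −0.24·ln0.24 = 0.3425
  cell (0,b): −0.17·ln0.17 = 0.3012
  cell (0,c): −0.07·ln0.07 = 0.1861
  cell (1,a): −0.05·ln0.05 = 0.1498
  cell (1,b): −0.17·ln0.17 = 0.3012
  cell (1,c): −0.30·ln0.30 = 0.3612
Sum = 1.642 nats.

1.642 nats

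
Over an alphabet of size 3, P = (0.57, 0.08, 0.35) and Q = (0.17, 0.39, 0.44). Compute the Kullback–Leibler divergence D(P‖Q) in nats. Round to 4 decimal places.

D(P‖Q) = Σ p·ln(p/q).
  0.57·ln(0.57/0.17) = 0.68961
  0.08·ln(0.08/0.39) = -0.12673
  0.35·ln(0.35/0.44) = -0.08009
D(P‖Q) = 0.4828 nats.

0.4828 nats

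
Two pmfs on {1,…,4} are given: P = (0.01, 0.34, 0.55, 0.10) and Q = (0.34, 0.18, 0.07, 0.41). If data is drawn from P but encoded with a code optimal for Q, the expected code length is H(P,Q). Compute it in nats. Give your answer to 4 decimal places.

2.1456 nats

H(P,Q) = −Σ p·ln q.
  −0.01·ln(0.34) = 0.01079
  −0.34·ln(0.18) = 0.58303
  −0.55·ln(0.07) = 1.46259
  −0.10·ln(0.41) = 0.08916
H(P,Q) = 2.1456 nats.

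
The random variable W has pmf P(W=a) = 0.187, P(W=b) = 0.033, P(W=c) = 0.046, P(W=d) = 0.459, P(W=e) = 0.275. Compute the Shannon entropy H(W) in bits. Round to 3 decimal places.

1.847 bits

H(W) = −Σ p·log₂ p.
  −(0.187)·log₂(0.187) = 0.4523
  −(0.033)·log₂(0.033) = 0.1624
  −(0.046)·log₂(0.046) = 0.2043
  −(0.459)·log₂(0.459) = 0.5157
  −(0.275)·log₂(0.275) = 0.5122
Sum: 0.4523 + 0.1624 + 0.2043 + 0.5157 + 0.5122 = 1.847 bits.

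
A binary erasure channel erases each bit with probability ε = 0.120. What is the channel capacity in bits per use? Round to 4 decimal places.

0.8800 bits

Binary erasure channel: capacity C = 1 − ε.
C = 1 − 0.120 = 0.8800 bits per channel use.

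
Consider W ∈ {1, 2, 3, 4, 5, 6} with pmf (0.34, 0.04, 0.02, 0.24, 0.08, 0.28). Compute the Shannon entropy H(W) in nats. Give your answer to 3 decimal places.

H(W) = −Σ p·ln p.
  −(0.34)·ln(0.34) = 0.3668
  −(0.04)·ln(0.04) = 0.1288
  −(0.02)·ln(0.02) = 0.0782
  −(0.24)·ln(0.24) = 0.3425
  −(0.08)·ln(0.08) = 0.2021
  −(0.28)·ln(0.28) = 0.3564
Sum: 0.3668 + 0.1288 + 0.0782 + 0.3425 + 0.2021 + 0.3564 = 1.475 nats.

1.475 nats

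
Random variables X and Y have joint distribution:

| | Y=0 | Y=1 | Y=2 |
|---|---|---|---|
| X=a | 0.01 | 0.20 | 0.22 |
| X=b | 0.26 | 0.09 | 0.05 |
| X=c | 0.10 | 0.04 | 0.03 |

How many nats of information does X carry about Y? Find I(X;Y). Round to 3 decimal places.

0.244 nats

Marginals: p(X) = (0.4300, 0.4000, 0.1700), p(Y) = (0.3700, 0.3300, 0.3000).
I(X;Y) = H(X) + H(Y) − H(X,Y).
H(X) = 1.0307, H(Y) = 1.0949, H(X,Y) = 1.8820.
I(X;Y) = 1.0307 + 1.0949 − 1.8820 = 0.244 nats.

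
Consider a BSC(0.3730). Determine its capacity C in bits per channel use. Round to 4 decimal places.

Binary symmetric channel: C = 1 − h₂(ε) where h₂ is the binary entropy function.
h₂(0.3730) = −0.3730·log₂0.3730 − 0.6270·log₂0.6270 = 0.9529.
C = 1 − 0.9529 = 0.0471 bits per channel use.

0.0471 bits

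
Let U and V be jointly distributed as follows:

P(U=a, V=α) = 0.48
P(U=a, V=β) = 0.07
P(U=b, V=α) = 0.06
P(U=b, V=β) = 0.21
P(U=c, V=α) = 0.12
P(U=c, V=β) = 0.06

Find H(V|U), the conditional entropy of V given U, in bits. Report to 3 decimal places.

Marginals: p(U) = (0.5500, 0.2700, 0.1800), p(V) = (0.6600, 0.3400).
H(V|U) = Σ p(U) · H(V|U=·).
  U=a: p=0.5500, H(V|U=a) = 0.5499
  U=b: p=0.2700, H(V|U=b) = 0.7642
  U=c: p=0.1800, H(V|U=c) = 0.9183
Weighted sum = 0.674 bits.

0.674 bits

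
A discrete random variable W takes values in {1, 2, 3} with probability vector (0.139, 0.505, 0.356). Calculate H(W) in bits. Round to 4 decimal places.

H(W) = −Σ p·log₂ p.
  −(0.139)·log₂(0.139) = 0.39571
  −(0.505)·log₂(0.505) = 0.49775
  −(0.356)·log₂(0.356) = 0.53046
Sum: 0.39571 + 0.49775 + 0.53046 = 1.4239 bits.

1.4239 bits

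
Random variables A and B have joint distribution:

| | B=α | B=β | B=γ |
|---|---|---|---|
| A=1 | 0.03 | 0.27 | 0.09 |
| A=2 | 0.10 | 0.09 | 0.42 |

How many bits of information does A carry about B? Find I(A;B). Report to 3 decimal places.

0.229 bits

Marginals: p(A) = (0.3900, 0.6100), p(B) = (0.1300, 0.3600, 0.5100).
I(A;B) = H(A) + H(B) − H(A,B).
H(A) = 0.9648, H(B) = 1.4087, H(A,B) = 2.1449.
I(A;B) = 0.9648 + 1.4087 − 2.1449 = 0.229 bits.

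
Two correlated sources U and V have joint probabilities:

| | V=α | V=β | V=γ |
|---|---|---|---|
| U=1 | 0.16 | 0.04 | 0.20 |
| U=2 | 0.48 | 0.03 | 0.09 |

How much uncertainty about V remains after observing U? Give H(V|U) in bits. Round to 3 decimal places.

Chain rule: H(V|U) = H(U,V) − H(U).
Marginals: p(U) = (0.4000, 0.6000), p(V) = (0.6400, 0.0700, 0.2900).
H(U,V) = 2.0458 bits; H(U) = 0.9710 bits.
H(V|U) = 2.0458 − 0.9710 = 1.075 bits.

1.075 bits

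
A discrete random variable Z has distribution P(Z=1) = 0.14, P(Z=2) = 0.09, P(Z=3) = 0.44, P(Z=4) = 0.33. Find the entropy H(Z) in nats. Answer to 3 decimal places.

H(Z) = −Σ p·ln p.
  −(0.14)·ln(0.14) = 0.2753
  −(0.09)·ln(0.09) = 0.2167
  −(0.44)·ln(0.44) = 0.3612
  −(0.33)·ln(0.33) = 0.3659
Sum: 0.2753 + 0.2167 + 0.3612 + 0.3659 = 1.219 nats.

1.219 nats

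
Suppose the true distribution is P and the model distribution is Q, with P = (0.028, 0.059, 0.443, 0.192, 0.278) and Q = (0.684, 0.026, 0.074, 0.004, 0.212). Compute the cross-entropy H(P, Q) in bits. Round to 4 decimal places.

H(P,Q) = −Σ p·log₂ q.
  −0.028·log₂(0.684) = 0.01534
  −0.059·log₂(0.026) = 0.31066
  −0.443·log₂(0.074) = 1.66405
  −0.192·log₂(0.004) = 1.52943
  −0.278·log₂(0.212) = 0.62213
H(P,Q) = 4.1416 bits.

4.1416 bits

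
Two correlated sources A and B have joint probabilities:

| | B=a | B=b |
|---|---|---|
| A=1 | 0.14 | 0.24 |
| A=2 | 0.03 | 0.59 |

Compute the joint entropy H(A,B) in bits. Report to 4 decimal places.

H(A,B) = −Σ p(x,y)·log₂ p(x,y) over all 4 cells.
  cell (1,a): −0.14·log₂0.14 = 0.39711
  cell (1,b): −0.24·log₂0.24 = 0.49413
  cell (2,a): −0.03·log₂0.03 = 0.15177
  cell (2,b): −0.59·log₂0.59 = 0.44912
Sum = 1.4921 bits.

1.4921 bits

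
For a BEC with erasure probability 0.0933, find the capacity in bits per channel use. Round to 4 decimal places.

Binary erasure channel: capacity C = 1 − ε.
C = 1 − 0.0933 = 0.9067 bits per channel use.

0.9067 bits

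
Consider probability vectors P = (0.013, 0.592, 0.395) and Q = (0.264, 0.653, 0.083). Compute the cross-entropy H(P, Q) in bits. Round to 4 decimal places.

1.8073 bits

H(P,Q) = −Σ p·log₂ q.
  −0.013·log₂(0.264) = 0.02498
  −0.592·log₂(0.653) = 0.36399
  −0.395·log₂(0.083) = 1.41834
H(P,Q) = 1.8073 bits.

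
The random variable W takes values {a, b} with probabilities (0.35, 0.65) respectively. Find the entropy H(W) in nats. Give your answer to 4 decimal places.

H(W) = −Σ p·ln p.
  −(0.35)·ln(0.35) = 0.36744
  −(0.65)·ln(0.65) = 0.28001
Sum: 0.36744 + 0.28001 = 0.6474 nats.

0.6474 nats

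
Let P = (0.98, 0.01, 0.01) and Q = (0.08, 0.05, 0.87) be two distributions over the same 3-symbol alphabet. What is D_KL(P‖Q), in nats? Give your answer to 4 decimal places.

D(P‖Q) = Σ p·ln(p/q).
  0.98·ln(0.98/0.08) = 2.45542
  0.01·ln(0.01/0.05) = -0.01609
  0.01·ln(0.01/0.87) = -0.04466
D(P‖Q) = 2.3947 nats.

2.3947 nats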